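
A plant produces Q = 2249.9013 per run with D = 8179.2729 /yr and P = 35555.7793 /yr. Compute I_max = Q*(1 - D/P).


D/P = 0.2300
1 - D/P = 0.7700
I_max = 2249.9013 * 0.7700 = 1732.3326

1732.3326 units


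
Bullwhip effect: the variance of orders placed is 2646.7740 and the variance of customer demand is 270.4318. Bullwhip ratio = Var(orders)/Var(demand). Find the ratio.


BW = 2646.7740 / 270.4318 = 9.7872

9.7872


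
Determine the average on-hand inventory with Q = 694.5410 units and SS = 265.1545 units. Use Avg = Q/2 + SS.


Q/2 = 347.2705
Avg = 347.2705 + 265.1545 = 612.4250

612.4250 units


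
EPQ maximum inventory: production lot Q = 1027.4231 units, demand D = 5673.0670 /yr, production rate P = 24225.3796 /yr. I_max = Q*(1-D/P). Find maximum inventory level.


D/P = 0.2342
1 - D/P = 0.7658
I_max = 1027.4231 * 0.7658 = 786.8225

786.8225 units


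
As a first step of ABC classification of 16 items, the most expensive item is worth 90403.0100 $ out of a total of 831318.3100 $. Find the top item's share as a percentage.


Top item = 90403.0100
Total = 831318.3100
Percentage = 90403.0100 / 831318.3100 * 100 = 10.8747

10.8747%


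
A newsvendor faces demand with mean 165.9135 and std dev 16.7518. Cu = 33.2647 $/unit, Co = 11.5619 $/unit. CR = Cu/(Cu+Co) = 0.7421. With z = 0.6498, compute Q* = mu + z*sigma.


CR = Cu/(Cu+Co) = 33.2647/(33.2647+11.5619) = 0.7421
z = 0.6498
Q* = 165.9135 + 0.6498 * 16.7518 = 176.7988

176.7988 units


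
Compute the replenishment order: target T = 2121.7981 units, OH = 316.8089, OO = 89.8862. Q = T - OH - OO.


Inventory position = OH + OO = 316.8089 + 89.8862 = 406.6951
Q = 2121.7981 - 406.6951 = 1715.1030

1715.1030 units


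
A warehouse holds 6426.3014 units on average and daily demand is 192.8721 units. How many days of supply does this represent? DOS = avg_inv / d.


DOS = 6426.3014 / 192.8721 = 33.3190

33.3190 days


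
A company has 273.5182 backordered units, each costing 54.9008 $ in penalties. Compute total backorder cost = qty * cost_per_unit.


Total = 273.5182 * 54.9008 = 15016.3680

15016.3680 $


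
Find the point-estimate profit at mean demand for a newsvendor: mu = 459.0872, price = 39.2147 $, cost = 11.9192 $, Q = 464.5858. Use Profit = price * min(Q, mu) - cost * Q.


Sales at mu = min(464.5858, 459.0872) = 459.0872
Revenue = 39.2147 * 459.0872 = 18002.9668
Total cost = 11.9192 * 464.5858 = 5537.4911
Profit = 18002.9668 - 5537.4911 = 12465.4758

12465.4758 $


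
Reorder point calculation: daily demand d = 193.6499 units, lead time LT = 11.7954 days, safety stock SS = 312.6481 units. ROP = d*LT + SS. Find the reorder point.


d*LT = 193.6499 * 11.7954 = 2284.1780
ROP = 2284.1780 + 312.6481 = 2596.8261

2596.8261 units


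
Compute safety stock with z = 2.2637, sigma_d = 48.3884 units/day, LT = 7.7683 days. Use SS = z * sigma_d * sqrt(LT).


sqrt(LT) = sqrt(7.7683) = 2.7872
SS = 2.2637 * 48.3884 * 2.7872 = 305.2974

305.2974 units


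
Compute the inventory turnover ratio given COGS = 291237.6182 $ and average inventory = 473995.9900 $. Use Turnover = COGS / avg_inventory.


Turnover = 291237.6182 / 473995.9900 = 0.6144

0.6144


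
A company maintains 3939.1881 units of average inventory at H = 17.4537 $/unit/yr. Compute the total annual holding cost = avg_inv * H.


Cost = 3939.1881 * 17.4537 = 68753.4073

68753.4073 $/yr


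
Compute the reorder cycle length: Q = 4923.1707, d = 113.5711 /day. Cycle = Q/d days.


Cycle = 4923.1707 / 113.5711 = 43.3488

43.3488 days


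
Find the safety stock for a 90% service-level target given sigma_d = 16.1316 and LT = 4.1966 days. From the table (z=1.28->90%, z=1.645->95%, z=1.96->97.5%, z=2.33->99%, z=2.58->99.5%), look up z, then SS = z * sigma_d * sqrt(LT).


From the table, SL = 90% corresponds to z = 1.28
sqrt(LT) = sqrt(4.1966) = 2.0486
SS = 1.28 * 16.1316 * 2.0486 = 42.2996

42.2996 units


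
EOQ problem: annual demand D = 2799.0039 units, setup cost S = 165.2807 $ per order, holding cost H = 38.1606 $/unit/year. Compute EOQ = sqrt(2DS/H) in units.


2*D*S = 2 * 2799.0039 * 165.2807 = 925242.6478
2*D*S/H = 24246.0194
EOQ = sqrt(24246.0194) = 155.7113

155.7113 units


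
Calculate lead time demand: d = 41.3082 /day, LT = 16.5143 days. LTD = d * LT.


LTD = 41.3082 * 16.5143 = 682.1760

682.1760 units


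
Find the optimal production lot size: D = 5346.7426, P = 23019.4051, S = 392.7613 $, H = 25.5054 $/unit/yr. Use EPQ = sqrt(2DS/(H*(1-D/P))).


1 - D/P = 1 - 0.2323 = 0.7677
H*(1-D/P) = 19.5812
2DS = 4199987.1487
EPQ = sqrt(214490.4373) = 463.1311

463.1311 units


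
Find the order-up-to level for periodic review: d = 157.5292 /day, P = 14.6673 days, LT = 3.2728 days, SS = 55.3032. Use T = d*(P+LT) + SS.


P + LT = 17.9401
d*(P+LT) = 157.5292 * 17.9401 = 2826.0896
T = 2826.0896 + 55.3032 = 2881.3928

2881.3928 units


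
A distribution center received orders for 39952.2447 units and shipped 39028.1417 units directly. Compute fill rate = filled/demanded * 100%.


FR = 39028.1417 / 39952.2447 * 100 = 97.6870

97.6870%


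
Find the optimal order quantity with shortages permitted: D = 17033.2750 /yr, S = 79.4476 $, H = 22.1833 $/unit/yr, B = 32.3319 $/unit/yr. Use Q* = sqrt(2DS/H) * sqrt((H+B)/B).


sqrt(2DS/H) = 349.2942
sqrt((H+B)/B) = 1.2985
Q* = 349.2942 * 1.2985 = 453.5598

453.5598 units


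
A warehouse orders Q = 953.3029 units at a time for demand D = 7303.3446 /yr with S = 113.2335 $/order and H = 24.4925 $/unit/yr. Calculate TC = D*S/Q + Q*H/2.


Ordering cost = D*S/Q = 867.4927
Holding cost = Q*H/2 = 11674.3856
TC = 867.4927 + 11674.3856 = 12541.8783

12541.8783 $/yr


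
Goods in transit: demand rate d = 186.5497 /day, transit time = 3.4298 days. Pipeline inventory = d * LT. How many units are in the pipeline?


Pipeline = 186.5497 * 3.4298 = 639.8282

639.8282 units


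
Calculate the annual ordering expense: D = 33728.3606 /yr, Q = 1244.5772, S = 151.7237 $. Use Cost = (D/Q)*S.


Number of orders = D/Q = 27.1003
Cost = 27.1003 * 151.7237 = 4111.7511

4111.7511 $/yr


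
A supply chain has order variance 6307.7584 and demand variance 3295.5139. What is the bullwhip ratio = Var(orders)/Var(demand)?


BW = 6307.7584 / 3295.5139 = 1.9140

1.9140


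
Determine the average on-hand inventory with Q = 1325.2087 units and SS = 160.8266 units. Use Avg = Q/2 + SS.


Q/2 = 662.6043
Avg = 662.6043 + 160.8266 = 823.4309

823.4309 units


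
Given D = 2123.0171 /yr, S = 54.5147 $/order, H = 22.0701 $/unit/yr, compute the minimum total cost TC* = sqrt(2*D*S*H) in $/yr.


2*D*S*H = 5108594.3100
TC* = sqrt(5108594.3100) = 2260.2200

2260.2200 $/yr


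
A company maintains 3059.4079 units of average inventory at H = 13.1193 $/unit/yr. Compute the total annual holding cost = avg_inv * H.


Cost = 3059.4079 * 13.1193 = 40137.2901

40137.2901 $/yr


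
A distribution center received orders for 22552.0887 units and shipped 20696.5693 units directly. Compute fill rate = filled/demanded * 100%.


FR = 20696.5693 / 22552.0887 * 100 = 91.7723

91.7723%


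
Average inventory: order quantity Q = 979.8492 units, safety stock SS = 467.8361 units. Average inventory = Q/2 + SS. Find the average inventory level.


Q/2 = 489.9246
Avg = 489.9246 + 467.8361 = 957.7607

957.7607 units


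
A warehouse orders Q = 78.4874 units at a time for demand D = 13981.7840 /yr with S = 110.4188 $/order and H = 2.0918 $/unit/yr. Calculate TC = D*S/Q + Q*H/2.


Ordering cost = D*S/Q = 19670.0593
Holding cost = Q*H/2 = 82.0900
TC = 19670.0593 + 82.0900 = 19752.1493

19752.1493 $/yr


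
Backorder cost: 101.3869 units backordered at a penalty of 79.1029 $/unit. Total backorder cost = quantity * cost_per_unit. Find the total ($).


Total = 101.3869 * 79.1029 = 8019.9978

8019.9978 $


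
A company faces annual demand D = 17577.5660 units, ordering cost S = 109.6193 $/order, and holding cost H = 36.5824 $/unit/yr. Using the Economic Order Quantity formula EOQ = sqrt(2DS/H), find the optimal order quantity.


2*D*S = 2 * 17577.5660 * 109.6193 = 3853680.9612
2*D*S/H = 105342.4860
EOQ = sqrt(105342.4860) = 324.5651

324.5651 units


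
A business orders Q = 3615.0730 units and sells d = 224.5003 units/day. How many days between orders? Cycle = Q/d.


Cycle = 3615.0730 / 224.5003 = 16.1028

16.1028 days


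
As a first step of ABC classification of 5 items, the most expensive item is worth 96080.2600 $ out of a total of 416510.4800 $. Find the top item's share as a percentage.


Top item = 96080.2600
Total = 416510.4800
Percentage = 96080.2600 / 416510.4800 * 100 = 23.0679

23.0679%


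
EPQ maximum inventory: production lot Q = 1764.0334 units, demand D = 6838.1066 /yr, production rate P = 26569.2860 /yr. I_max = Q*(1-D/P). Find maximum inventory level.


D/P = 0.2574
1 - D/P = 0.7426
I_max = 1764.0334 * 0.7426 = 1310.0262

1310.0262 units


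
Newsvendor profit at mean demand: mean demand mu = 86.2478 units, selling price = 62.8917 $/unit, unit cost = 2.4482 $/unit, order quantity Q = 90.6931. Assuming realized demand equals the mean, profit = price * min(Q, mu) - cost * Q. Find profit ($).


Sales at mu = min(90.6931, 86.2478) = 86.2478
Revenue = 62.8917 * 86.2478 = 5424.2708
Total cost = 2.4482 * 90.6931 = 222.0348
Profit = 5424.2708 - 222.0348 = 5202.2359

5202.2359 $


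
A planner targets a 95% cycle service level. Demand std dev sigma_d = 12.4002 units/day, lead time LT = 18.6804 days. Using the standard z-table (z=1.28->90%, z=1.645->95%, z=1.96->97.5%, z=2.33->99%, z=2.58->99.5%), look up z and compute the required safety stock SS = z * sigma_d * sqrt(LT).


From the table, SL = 95% corresponds to z = 1.645
sqrt(LT) = sqrt(18.6804) = 4.3221
SS = 1.645 * 12.4002 * 4.3221 = 88.1633

88.1633 units


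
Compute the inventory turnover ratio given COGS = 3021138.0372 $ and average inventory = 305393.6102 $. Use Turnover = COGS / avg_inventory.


Turnover = 3021138.0372 / 305393.6102 = 9.8926

9.8926


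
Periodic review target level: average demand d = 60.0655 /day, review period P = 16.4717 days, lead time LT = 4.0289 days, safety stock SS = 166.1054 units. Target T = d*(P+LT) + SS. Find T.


P + LT = 20.5006
d*(P+LT) = 60.0655 * 20.5006 = 1231.3788
T = 1231.3788 + 166.1054 = 1397.4842

1397.4842 units


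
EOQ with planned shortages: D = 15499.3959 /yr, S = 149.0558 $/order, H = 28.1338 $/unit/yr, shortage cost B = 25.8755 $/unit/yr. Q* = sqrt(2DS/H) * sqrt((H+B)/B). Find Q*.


sqrt(2DS/H) = 405.2590
sqrt((H+B)/B) = 1.4447
Q* = 405.2590 * 1.4447 = 585.4941

585.4941 units


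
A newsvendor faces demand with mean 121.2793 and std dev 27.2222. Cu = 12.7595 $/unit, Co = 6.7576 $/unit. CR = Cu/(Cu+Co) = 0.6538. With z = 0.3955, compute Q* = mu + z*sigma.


CR = Cu/(Cu+Co) = 12.7595/(12.7595+6.7576) = 0.6538
z = 0.3955
Q* = 121.2793 + 0.3955 * 27.2222 = 132.0457

132.0457 units


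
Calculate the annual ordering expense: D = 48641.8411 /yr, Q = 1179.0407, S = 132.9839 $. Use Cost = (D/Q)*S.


Number of orders = D/Q = 41.2554
Cost = 41.2554 * 132.9839 = 5486.3091

5486.3091 $/yr


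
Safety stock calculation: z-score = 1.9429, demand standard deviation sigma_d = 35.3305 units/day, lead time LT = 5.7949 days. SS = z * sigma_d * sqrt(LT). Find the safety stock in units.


sqrt(LT) = sqrt(5.7949) = 2.4073
SS = 1.9429 * 35.3305 * 2.4073 = 165.2431

165.2431 units


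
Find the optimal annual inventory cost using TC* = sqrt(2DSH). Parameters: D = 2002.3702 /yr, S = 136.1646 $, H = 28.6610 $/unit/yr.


2*D*S*H = 15628954.3519
TC* = sqrt(15628954.3519) = 3953.3472

3953.3472 $/yr


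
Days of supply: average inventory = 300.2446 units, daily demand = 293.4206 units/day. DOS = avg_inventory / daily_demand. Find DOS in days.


DOS = 300.2446 / 293.4206 = 1.0233

1.0233 days


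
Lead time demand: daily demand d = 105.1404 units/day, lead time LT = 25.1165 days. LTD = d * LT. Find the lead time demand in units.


LTD = 105.1404 * 25.1165 = 2640.7589

2640.7589 units


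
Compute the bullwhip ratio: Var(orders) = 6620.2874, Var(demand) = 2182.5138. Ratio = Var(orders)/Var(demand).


BW = 6620.2874 / 2182.5138 = 3.0333

3.0333


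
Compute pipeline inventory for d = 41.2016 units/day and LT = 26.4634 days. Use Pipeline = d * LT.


Pipeline = 41.2016 * 26.4634 = 1090.3344

1090.3344 units


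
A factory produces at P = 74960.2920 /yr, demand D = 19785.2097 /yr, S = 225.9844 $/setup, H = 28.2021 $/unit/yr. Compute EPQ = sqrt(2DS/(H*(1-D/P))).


1 - D/P = 1 - 0.2639 = 0.7361
H*(1-D/P) = 20.7584
2DS = 8942297.4859
EPQ = sqrt(430780.4101) = 656.3386

656.3386 units


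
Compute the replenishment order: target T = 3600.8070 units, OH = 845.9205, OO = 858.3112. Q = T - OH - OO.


Inventory position = OH + OO = 845.9205 + 858.3112 = 1704.2317
Q = 3600.8070 - 1704.2317 = 1896.5753

1896.5753 units


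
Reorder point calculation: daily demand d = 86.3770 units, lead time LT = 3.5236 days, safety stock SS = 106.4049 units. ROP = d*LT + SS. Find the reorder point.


d*LT = 86.3770 * 3.5236 = 304.3580
ROP = 304.3580 + 106.4049 = 410.7629

410.7629 units


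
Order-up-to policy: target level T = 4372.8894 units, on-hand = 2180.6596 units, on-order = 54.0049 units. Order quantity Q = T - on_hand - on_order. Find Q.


Inventory position = OH + OO = 2180.6596 + 54.0049 = 2234.6645
Q = 4372.8894 - 2234.6645 = 2138.2249

2138.2249 units


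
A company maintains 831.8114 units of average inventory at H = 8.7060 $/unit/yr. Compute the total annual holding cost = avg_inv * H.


Cost = 831.8114 * 8.7060 = 7241.7500

7241.7500 $/yr


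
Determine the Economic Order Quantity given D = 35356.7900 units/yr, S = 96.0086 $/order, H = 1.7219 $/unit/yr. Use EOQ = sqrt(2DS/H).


2*D*S = 2 * 35356.7900 * 96.0086 = 6789111.8168
2*D*S/H = 3942802.6115
EOQ = sqrt(3942802.6115) = 1985.6492

1985.6492 units


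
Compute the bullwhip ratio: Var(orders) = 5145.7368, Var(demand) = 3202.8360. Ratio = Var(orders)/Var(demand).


BW = 5145.7368 / 3202.8360 = 1.6066

1.6066


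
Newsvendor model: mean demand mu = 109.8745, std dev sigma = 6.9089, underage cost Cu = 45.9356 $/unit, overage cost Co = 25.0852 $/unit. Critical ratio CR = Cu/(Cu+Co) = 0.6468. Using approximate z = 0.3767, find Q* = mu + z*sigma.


CR = Cu/(Cu+Co) = 45.9356/(45.9356+25.0852) = 0.6468
z = 0.3767
Q* = 109.8745 + 0.3767 * 6.9089 = 112.4771

112.4771 units


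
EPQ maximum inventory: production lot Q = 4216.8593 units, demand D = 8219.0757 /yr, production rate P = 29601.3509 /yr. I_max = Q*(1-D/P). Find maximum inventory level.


D/P = 0.2777
1 - D/P = 0.7223
I_max = 4216.8593 * 0.7223 = 3046.0112

3046.0112 units


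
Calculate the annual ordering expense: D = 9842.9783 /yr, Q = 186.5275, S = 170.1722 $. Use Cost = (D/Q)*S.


Number of orders = D/Q = 52.7696
Cost = 52.7696 * 170.1722 = 8979.9159

8979.9159 $/yr


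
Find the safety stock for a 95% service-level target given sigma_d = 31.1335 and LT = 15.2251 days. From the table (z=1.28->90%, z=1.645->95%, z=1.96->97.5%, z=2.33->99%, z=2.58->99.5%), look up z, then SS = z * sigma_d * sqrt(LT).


From the table, SL = 95% corresponds to z = 1.645
sqrt(LT) = sqrt(15.2251) = 3.9019
SS = 1.645 * 31.1335 * 3.9019 = 199.8361

199.8361 units


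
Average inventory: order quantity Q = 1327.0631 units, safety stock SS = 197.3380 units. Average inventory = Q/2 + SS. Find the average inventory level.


Q/2 = 663.5316
Avg = 663.5316 + 197.3380 = 860.8696

860.8696 units


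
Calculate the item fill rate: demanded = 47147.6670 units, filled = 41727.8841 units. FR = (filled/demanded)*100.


FR = 41727.8841 / 47147.6670 * 100 = 88.5047

88.5047%


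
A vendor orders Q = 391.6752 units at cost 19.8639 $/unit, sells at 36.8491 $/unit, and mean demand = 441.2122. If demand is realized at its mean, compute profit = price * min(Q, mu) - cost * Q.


Sales at mu = min(391.6752, 441.2122) = 391.6752
Revenue = 36.8491 * 391.6752 = 14432.8786
Total cost = 19.8639 * 391.6752 = 7780.1970
Profit = 14432.8786 - 7780.1970 = 6652.6816

6652.6816 $


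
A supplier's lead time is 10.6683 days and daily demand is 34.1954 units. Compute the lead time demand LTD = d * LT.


LTD = 34.1954 * 10.6683 = 364.8068

364.8068 units


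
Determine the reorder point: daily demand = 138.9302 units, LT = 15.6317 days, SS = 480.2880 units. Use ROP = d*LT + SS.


d*LT = 138.9302 * 15.6317 = 2171.7152
ROP = 2171.7152 + 480.2880 = 2652.0032

2652.0032 units


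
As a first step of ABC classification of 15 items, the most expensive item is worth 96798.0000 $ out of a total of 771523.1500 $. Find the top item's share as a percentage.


Top item = 96798.0000
Total = 771523.1500
Percentage = 96798.0000 / 771523.1500 * 100 = 12.5464

12.5464%


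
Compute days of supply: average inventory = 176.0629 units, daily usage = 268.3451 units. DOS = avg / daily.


DOS = 176.0629 / 268.3451 = 0.6561

0.6561 days


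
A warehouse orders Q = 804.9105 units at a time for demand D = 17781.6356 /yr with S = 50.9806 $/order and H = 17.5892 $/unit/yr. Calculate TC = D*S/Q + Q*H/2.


Ordering cost = D*S/Q = 1126.2351
Holding cost = Q*H/2 = 7078.8659
TC = 1126.2351 + 7078.8659 = 8205.1010

8205.1010 $/yr


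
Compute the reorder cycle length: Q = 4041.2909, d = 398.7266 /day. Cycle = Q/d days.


Cycle = 4041.2909 / 398.7266 = 10.1355

10.1355 days


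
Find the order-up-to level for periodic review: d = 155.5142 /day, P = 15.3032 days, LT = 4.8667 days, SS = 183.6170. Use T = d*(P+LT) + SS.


P + LT = 20.1699
d*(P+LT) = 155.5142 * 20.1699 = 3136.7059
T = 3136.7059 + 183.6170 = 3320.3229

3320.3229 units


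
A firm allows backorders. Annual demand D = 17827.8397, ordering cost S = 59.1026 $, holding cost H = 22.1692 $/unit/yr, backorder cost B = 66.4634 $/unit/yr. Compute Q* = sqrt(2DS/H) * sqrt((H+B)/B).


sqrt(2DS/H) = 308.3136
sqrt((H+B)/B) = 1.1548
Q* = 308.3136 * 1.1548 = 356.0394

356.0394 units


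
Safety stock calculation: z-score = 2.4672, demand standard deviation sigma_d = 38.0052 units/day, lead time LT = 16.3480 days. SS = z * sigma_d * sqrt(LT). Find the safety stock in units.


sqrt(LT) = sqrt(16.3480) = 4.0433
SS = 2.4672 * 38.0052 * 4.0433 = 379.1226

379.1226 units


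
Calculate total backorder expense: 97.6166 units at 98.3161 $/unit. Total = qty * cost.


Total = 97.6166 * 98.3161 = 9597.2834

9597.2834 $


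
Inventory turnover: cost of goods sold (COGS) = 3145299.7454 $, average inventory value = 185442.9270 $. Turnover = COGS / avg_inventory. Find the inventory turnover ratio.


Turnover = 3145299.7454 / 185442.9270 = 16.9610

16.9610


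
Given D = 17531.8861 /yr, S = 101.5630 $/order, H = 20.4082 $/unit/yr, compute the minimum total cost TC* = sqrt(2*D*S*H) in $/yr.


2*D*S*H = 72677312.3689
TC* = sqrt(72677312.3689) = 8525.0990

8525.0990 $/yr


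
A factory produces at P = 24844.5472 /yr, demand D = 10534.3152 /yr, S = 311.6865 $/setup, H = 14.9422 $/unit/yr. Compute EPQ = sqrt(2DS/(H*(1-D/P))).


1 - D/P = 1 - 0.4240 = 0.5760
H*(1-D/P) = 8.6066
2DS = 6566807.6692
EPQ = sqrt(762999.3411) = 873.4983

873.4983 units


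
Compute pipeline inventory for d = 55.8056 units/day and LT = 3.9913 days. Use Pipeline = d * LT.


Pipeline = 55.8056 * 3.9913 = 222.7369

222.7369 units


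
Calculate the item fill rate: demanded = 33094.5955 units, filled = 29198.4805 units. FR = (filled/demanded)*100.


FR = 29198.4805 / 33094.5955 * 100 = 88.2273

88.2273%


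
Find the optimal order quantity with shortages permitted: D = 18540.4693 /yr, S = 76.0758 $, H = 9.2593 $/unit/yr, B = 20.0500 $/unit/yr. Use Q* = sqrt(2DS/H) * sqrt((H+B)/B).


sqrt(2DS/H) = 551.9625
sqrt((H+B)/B) = 1.2091
Q* = 551.9625 * 1.2091 = 667.3522

667.3522 units


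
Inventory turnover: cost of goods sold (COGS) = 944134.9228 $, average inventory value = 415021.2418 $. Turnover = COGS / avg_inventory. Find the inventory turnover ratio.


Turnover = 944134.9228 / 415021.2418 = 2.2749

2.2749


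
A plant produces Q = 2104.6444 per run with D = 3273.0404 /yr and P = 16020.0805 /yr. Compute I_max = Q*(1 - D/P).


D/P = 0.2043
1 - D/P = 0.7957
I_max = 2104.6444 * 0.7957 = 1674.6474

1674.6474 units


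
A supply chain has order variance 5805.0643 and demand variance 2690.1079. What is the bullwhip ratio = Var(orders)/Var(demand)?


BW = 5805.0643 / 2690.1079 = 2.1579

2.1579


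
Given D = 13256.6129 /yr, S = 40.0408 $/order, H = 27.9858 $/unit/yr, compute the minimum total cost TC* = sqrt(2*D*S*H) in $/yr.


2*D*S*H = 29710026.7322
TC* = sqrt(29710026.7322) = 5450.6905

5450.6905 $/yr


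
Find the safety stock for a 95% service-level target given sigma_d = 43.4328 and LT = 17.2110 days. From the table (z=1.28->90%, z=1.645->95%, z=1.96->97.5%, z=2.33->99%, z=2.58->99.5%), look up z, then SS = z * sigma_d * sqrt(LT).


From the table, SL = 95% corresponds to z = 1.645
sqrt(LT) = sqrt(17.2110) = 4.1486
SS = 1.645 * 43.4328 * 4.1486 = 296.4059

296.4059 units


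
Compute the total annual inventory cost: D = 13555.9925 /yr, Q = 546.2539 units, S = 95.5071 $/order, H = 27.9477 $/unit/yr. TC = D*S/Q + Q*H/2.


Ordering cost = D*S/Q = 2370.1314
Holding cost = Q*H/2 = 7633.2701
TC = 2370.1314 + 7633.2701 = 10003.4015

10003.4015 $/yr


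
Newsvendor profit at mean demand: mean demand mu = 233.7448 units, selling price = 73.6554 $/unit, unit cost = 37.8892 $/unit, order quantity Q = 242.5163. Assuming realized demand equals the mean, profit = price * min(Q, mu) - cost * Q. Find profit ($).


Sales at mu = min(242.5163, 233.7448) = 233.7448
Revenue = 73.6554 * 233.7448 = 17216.5667
Total cost = 37.8892 * 242.5163 = 9188.7486
Profit = 17216.5667 - 9188.7486 = 8027.8181

8027.8181 $


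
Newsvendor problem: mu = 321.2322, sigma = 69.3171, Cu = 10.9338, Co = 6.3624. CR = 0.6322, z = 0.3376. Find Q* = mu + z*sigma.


CR = Cu/(Cu+Co) = 10.9338/(10.9338+6.3624) = 0.6322
z = 0.3376
Q* = 321.2322 + 0.3376 * 69.3171 = 344.6337

344.6337 units


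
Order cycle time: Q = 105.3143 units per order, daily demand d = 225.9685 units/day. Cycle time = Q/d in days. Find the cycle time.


Cycle = 105.3143 / 225.9685 = 0.4661

0.4661 days


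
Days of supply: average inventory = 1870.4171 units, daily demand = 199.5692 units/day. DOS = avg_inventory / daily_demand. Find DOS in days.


DOS = 1870.4171 / 199.5692 = 9.3723

9.3723 days


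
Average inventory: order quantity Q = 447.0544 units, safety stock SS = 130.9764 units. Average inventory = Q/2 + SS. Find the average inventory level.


Q/2 = 223.5272
Avg = 223.5272 + 130.9764 = 354.5036

354.5036 units


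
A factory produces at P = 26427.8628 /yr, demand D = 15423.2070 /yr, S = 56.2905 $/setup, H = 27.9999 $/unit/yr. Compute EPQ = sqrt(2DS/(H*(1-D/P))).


1 - D/P = 1 - 0.5836 = 0.4164
H*(1-D/P) = 11.6593
2DS = 1736360.0673
EPQ = sqrt(148925.4391) = 385.9086

385.9086 units


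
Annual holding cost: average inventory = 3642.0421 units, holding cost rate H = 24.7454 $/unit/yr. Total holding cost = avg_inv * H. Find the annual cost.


Cost = 3642.0421 * 24.7454 = 90123.7886

90123.7886 $/yr


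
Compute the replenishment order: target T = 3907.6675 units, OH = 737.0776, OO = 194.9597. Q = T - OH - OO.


Inventory position = OH + OO = 737.0776 + 194.9597 = 932.0373
Q = 3907.6675 - 932.0373 = 2975.6302

2975.6302 units


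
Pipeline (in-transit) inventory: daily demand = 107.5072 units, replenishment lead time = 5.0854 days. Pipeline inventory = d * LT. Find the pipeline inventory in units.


Pipeline = 107.5072 * 5.0854 = 546.7171

546.7171 units


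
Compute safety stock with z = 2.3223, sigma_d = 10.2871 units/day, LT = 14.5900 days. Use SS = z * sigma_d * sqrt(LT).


sqrt(LT) = sqrt(14.5900) = 3.8197
SS = 2.3223 * 10.2871 * 3.8197 = 91.2513

91.2513 units


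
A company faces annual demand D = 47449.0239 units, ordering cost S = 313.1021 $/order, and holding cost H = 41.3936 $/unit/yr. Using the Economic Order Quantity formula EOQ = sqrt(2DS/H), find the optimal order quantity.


2*D*S = 2 * 47449.0239 * 313.1021 = 29712778.0521
2*D*S/H = 717810.9189
EOQ = sqrt(717810.9189) = 847.2372

847.2372 units


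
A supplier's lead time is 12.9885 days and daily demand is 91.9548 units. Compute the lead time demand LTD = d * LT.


LTD = 91.9548 * 12.9885 = 1194.3549

1194.3549 units


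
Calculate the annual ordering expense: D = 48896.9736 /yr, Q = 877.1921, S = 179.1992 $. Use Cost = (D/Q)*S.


Number of orders = D/Q = 55.7426
Cost = 55.7426 * 179.1992 = 9989.0304

9989.0304 $/yr


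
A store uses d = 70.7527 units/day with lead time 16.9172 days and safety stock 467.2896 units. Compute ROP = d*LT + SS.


d*LT = 70.7527 * 16.9172 = 1196.9376
ROP = 1196.9376 + 467.2896 = 1664.2272

1664.2272 units


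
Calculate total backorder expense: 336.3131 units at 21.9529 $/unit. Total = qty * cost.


Total = 336.3131 * 21.9529 = 7383.0479

7383.0479 $


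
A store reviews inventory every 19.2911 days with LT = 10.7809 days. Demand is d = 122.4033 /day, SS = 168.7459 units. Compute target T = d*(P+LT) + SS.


P + LT = 30.0720
d*(P+LT) = 122.4033 * 30.0720 = 3680.9120
T = 3680.9120 + 168.7459 = 3849.6579

3849.6579 units


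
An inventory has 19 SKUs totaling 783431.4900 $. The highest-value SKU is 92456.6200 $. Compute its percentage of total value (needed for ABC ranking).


Top item = 92456.6200
Total = 783431.4900
Percentage = 92456.6200 / 783431.4900 * 100 = 11.8015

11.8015%


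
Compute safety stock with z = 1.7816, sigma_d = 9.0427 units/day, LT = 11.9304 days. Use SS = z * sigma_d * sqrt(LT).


sqrt(LT) = sqrt(11.9304) = 3.4540
SS = 1.7816 * 9.0427 * 3.4540 = 55.6462

55.6462 units


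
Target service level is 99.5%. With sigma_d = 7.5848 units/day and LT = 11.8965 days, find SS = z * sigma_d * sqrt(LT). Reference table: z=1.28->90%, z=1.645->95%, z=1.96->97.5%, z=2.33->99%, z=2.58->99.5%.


From the table, SL = 99.5% corresponds to z = 2.58
sqrt(LT) = sqrt(11.8965) = 3.4491
SS = 2.58 * 7.5848 * 3.4491 = 67.4953

67.4953 units


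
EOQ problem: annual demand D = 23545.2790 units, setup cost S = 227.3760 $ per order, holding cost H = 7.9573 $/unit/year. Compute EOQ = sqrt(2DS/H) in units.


2*D*S = 2 * 23545.2790 * 227.3760 = 10707262.7158
2*D*S/H = 1345589.9257
EOQ = sqrt(1345589.9257) = 1159.9957

1159.9957 units


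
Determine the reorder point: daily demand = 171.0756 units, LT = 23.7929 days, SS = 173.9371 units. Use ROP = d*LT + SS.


d*LT = 171.0756 * 23.7929 = 4070.3846
ROP = 4070.3846 + 173.9371 = 4244.3217

4244.3217 units


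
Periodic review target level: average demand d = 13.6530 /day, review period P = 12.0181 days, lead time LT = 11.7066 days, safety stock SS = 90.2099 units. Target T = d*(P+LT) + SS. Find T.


P + LT = 23.7247
d*(P+LT) = 13.6530 * 23.7247 = 323.9133
T = 323.9133 + 90.2099 = 414.1232

414.1232 units


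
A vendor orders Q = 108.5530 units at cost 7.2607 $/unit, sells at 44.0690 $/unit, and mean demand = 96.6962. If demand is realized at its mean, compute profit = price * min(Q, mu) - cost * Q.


Sales at mu = min(108.5530, 96.6962) = 96.6962
Revenue = 44.0690 * 96.6962 = 4261.3048
Total cost = 7.2607 * 108.5530 = 788.1708
Profit = 4261.3048 - 788.1708 = 3473.1341

3473.1341 $


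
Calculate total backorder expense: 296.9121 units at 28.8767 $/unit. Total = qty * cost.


Total = 296.9121 * 28.8767 = 8573.8416

8573.8416 $


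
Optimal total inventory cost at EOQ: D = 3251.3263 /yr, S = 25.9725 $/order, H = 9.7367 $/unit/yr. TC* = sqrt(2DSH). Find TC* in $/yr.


2*D*S*H = 1644432.6714
TC* = sqrt(1644432.6714) = 1282.3543

1282.3543 $/yr


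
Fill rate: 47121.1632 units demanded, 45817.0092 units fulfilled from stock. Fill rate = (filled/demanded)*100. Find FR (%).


FR = 45817.0092 / 47121.1632 * 100 = 97.2323

97.2323%


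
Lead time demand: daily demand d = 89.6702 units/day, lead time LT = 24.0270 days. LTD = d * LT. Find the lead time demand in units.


LTD = 89.6702 * 24.0270 = 2154.5059

2154.5059 units


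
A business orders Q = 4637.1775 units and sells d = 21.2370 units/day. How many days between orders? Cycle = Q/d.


Cycle = 4637.1775 / 21.2370 = 218.3537

218.3537 days


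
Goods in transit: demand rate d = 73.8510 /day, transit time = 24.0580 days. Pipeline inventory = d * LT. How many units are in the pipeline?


Pipeline = 73.8510 * 24.0580 = 1776.7074

1776.7074 units


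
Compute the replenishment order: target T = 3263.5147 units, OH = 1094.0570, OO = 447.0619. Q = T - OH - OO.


Inventory position = OH + OO = 1094.0570 + 447.0619 = 1541.1189
Q = 3263.5147 - 1541.1189 = 1722.3958

1722.3958 units


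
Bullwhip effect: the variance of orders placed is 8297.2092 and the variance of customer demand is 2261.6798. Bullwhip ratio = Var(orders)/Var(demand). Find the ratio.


BW = 8297.2092 / 2261.6798 = 3.6686

3.6686


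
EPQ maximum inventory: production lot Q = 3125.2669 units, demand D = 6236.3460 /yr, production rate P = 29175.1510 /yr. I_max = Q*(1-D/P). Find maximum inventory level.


D/P = 0.2138
1 - D/P = 0.7862
I_max = 3125.2669 * 0.7862 = 2457.2242

2457.2242 units


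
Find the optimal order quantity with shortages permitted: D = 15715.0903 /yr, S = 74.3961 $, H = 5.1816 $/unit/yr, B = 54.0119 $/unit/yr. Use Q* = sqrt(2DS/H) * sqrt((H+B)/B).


sqrt(2DS/H) = 671.7638
sqrt((H+B)/B) = 1.0469
Q* = 671.7638 * 1.0469 = 703.2486

703.2486 units


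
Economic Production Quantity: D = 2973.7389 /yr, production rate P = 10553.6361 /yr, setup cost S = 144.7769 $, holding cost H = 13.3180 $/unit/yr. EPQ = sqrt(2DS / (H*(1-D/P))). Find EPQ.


1 - D/P = 1 - 0.2818 = 0.7182
H*(1-D/P) = 9.5653
2DS = 861057.3987
EPQ = sqrt(90018.5248) = 300.0309

300.0309 units


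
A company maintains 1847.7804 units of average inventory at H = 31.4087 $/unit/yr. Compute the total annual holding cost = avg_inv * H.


Cost = 1847.7804 * 31.4087 = 58036.3802

58036.3802 $/yr


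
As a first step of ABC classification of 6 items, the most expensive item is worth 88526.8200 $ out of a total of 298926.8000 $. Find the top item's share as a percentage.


Top item = 88526.8200
Total = 298926.8000
Percentage = 88526.8200 / 298926.8000 * 100 = 29.6149

29.6149%


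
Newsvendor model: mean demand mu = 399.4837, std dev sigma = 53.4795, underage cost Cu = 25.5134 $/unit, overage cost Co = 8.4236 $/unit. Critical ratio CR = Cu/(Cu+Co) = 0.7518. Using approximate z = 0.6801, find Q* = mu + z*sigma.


CR = Cu/(Cu+Co) = 25.5134/(25.5134+8.4236) = 0.7518
z = 0.6801
Q* = 399.4837 + 0.6801 * 53.4795 = 435.8551

435.8551 units


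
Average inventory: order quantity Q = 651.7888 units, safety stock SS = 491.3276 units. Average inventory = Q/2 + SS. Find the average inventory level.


Q/2 = 325.8944
Avg = 325.8944 + 491.3276 = 817.2220

817.2220 units


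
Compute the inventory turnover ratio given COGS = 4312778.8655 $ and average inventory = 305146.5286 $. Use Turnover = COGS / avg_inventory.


Turnover = 4312778.8655 / 305146.5286 = 14.1335

14.1335


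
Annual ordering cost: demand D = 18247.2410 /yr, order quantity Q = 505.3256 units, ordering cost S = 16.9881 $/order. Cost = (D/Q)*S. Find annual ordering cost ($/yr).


Number of orders = D/Q = 36.1099
Cost = 36.1099 * 16.9881 = 613.4381

613.4381 $/yr


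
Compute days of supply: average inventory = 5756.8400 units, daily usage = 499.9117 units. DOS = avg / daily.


DOS = 5756.8400 / 499.9117 = 11.5157

11.5157 days


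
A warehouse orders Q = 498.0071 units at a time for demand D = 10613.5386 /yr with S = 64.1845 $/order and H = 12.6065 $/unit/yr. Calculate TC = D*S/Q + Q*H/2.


Ordering cost = D*S/Q = 1367.9015
Holding cost = Q*H/2 = 3139.0633
TC = 1367.9015 + 3139.0633 = 4506.9648

4506.9648 $/yr


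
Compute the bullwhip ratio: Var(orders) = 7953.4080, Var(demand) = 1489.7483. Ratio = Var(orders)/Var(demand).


BW = 7953.4080 / 1489.7483 = 5.3388

5.3388


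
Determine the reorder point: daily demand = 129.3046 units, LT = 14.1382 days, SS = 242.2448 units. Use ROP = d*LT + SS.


d*LT = 129.3046 * 14.1382 = 1828.1343
ROP = 1828.1343 + 242.2448 = 2070.3791

2070.3791 units


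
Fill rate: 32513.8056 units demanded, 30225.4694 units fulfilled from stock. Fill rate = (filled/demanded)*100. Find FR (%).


FR = 30225.4694 / 32513.8056 * 100 = 92.9620

92.9620%


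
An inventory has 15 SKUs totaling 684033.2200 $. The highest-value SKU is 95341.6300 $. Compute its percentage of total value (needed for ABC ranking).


Top item = 95341.6300
Total = 684033.2200
Percentage = 95341.6300 / 684033.2200 * 100 = 13.9382

13.9382%


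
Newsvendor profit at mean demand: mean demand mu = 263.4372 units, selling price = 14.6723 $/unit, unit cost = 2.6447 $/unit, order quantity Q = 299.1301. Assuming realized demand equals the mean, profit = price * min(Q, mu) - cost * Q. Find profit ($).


Sales at mu = min(299.1301, 263.4372) = 263.4372
Revenue = 14.6723 * 263.4372 = 3865.2296
Total cost = 2.6447 * 299.1301 = 791.1094
Profit = 3865.2296 - 791.1094 = 3074.1203

3074.1203 $


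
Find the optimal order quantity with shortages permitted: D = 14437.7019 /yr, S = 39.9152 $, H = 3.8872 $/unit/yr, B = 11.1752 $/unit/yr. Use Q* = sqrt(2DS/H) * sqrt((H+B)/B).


sqrt(2DS/H) = 544.5211
sqrt((H+B)/B) = 1.1610
Q* = 544.5211 * 1.1610 = 632.1704

632.1704 units


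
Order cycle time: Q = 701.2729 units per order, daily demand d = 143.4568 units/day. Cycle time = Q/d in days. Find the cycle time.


Cycle = 701.2729 / 143.4568 = 4.8884

4.8884 days


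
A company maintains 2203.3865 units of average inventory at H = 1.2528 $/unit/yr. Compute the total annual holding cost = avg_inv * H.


Cost = 2203.3865 * 1.2528 = 2760.4026

2760.4026 $/yr


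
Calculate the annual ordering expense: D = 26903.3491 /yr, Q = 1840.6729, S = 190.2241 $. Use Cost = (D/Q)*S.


Number of orders = D/Q = 14.6160
Cost = 14.6160 * 190.2241 = 2780.3231

2780.3231 $/yr


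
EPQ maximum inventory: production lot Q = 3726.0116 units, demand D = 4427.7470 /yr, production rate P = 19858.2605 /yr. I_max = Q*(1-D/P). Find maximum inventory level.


D/P = 0.2230
1 - D/P = 0.7770
I_max = 3726.0116 * 0.7770 = 2895.2321

2895.2321 units


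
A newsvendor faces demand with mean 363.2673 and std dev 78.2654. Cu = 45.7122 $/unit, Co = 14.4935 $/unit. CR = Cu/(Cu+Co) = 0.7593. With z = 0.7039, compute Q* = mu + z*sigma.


CR = Cu/(Cu+Co) = 45.7122/(45.7122+14.4935) = 0.7593
z = 0.7039
Q* = 363.2673 + 0.7039 * 78.2654 = 418.3583

418.3583 units


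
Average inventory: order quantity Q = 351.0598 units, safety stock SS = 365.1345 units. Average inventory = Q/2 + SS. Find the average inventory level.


Q/2 = 175.5299
Avg = 175.5299 + 365.1345 = 540.6644

540.6644 units


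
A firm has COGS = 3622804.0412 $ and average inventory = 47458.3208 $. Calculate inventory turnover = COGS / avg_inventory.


Turnover = 3622804.0412 / 47458.3208 = 76.3365

76.3365


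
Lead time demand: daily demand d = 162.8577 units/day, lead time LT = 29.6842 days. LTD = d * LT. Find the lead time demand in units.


LTD = 162.8577 * 29.6842 = 4834.3005

4834.3005 units


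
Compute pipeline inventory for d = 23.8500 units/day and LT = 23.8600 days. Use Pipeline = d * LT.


Pipeline = 23.8500 * 23.8600 = 569.0610

569.0610 units


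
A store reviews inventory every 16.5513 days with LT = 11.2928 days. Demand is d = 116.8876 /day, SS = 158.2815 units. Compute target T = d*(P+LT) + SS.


P + LT = 27.8441
d*(P+LT) = 116.8876 * 27.8441 = 3254.6300
T = 3254.6300 + 158.2815 = 3412.9115

3412.9115 units


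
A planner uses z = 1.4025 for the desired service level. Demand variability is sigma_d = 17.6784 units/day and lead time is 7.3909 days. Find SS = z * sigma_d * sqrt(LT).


sqrt(LT) = sqrt(7.3909) = 2.7186
SS = 1.4025 * 17.6784 * 2.7186 = 67.4054

67.4054 units


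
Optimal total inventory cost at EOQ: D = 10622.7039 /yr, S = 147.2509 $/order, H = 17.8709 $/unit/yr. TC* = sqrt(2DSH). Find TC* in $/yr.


2*D*S*H = 55907420.4099
TC* = sqrt(55907420.4099) = 7477.1265

7477.1265 $/yr


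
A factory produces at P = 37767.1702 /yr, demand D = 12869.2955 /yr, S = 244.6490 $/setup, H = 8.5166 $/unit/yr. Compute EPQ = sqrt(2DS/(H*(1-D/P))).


1 - D/P = 1 - 0.3408 = 0.6592
H*(1-D/P) = 5.6145
2DS = 6296920.5496
EPQ = sqrt(1121538.3590) = 1059.0271

1059.0271 units


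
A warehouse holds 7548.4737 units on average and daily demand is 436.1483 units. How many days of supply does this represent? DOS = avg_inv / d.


DOS = 7548.4737 / 436.1483 = 17.3071

17.3071 days


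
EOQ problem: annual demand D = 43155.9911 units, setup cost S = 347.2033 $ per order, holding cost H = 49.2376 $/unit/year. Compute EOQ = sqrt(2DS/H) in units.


2*D*S = 2 * 43155.9911 * 347.2033 = 29967805.0494
2*D*S/H = 608636.5917
EOQ = sqrt(608636.5917) = 780.1516

780.1516 units


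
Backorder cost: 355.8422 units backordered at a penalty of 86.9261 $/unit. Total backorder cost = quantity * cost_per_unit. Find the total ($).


Total = 355.8422 * 86.9261 = 30931.9747

30931.9747 $


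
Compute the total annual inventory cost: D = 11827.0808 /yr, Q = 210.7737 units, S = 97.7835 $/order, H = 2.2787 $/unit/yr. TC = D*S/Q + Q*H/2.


Ordering cost = D*S/Q = 5486.8959
Holding cost = Q*H/2 = 240.1450
TC = 5486.8959 + 240.1450 = 5727.0409

5727.0409 $/yr


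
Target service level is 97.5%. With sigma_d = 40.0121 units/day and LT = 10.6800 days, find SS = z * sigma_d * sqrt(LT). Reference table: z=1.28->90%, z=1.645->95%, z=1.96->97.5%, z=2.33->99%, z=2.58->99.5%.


From the table, SL = 97.5% corresponds to z = 1.96
sqrt(LT) = sqrt(10.6800) = 3.2680
SS = 1.96 * 40.0121 * 3.2680 = 256.2908

256.2908 units


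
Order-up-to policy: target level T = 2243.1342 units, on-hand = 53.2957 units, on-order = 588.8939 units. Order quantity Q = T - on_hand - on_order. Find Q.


Inventory position = OH + OO = 53.2957 + 588.8939 = 642.1896
Q = 2243.1342 - 642.1896 = 1600.9446

1600.9446 units


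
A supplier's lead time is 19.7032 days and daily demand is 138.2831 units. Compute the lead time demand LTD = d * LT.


LTD = 138.2831 * 19.7032 = 2724.6196

2724.6196 units


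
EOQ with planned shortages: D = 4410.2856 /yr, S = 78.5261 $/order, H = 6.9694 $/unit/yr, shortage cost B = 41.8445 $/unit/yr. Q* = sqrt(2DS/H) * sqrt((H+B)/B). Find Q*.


sqrt(2DS/H) = 315.2519
sqrt((H+B)/B) = 1.0801
Q* = 315.2519 * 1.0801 = 340.4946

340.4946 units


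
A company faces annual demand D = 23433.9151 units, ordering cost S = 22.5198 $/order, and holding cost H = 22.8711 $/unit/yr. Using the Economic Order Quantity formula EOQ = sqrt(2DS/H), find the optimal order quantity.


2*D*S = 2 * 23433.9151 * 22.5198 = 1055454.1625
2*D*S/H = 46147.9405
EOQ = sqrt(46147.9405) = 214.8207

214.8207 units


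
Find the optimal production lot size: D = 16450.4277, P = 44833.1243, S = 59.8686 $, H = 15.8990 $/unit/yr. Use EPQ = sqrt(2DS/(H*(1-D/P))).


1 - D/P = 1 - 0.3669 = 0.6331
H*(1-D/P) = 10.0652
2DS = 1969728.1516
EPQ = sqrt(195695.9476) = 442.3753

442.3753 units


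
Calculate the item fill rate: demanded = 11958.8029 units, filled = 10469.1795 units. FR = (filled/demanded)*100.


FR = 10469.1795 / 11958.8029 * 100 = 87.5437

87.5437%


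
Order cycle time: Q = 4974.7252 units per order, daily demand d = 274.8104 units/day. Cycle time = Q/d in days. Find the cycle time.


Cycle = 4974.7252 / 274.8104 = 18.1024

18.1024 days
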